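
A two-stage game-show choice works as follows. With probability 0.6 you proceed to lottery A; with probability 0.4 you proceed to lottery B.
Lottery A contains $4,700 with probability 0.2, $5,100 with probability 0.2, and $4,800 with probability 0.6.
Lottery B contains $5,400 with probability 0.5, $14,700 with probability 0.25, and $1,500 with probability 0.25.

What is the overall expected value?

EV(A) = 0.2 × 4700 + 0.2 × 5100 + 0.6 × 4800 = 940 + 1020 + 2880 = 4840
EV(B) = 0.5 × 5400 + 0.25 × 14700 + 0.25 × 1500 = 2700 + 3675 + 375 = 6750
Overall = 0.6 × 4840 + 0.4 × 6750 = 2904 + 2700 = 5604

$5,604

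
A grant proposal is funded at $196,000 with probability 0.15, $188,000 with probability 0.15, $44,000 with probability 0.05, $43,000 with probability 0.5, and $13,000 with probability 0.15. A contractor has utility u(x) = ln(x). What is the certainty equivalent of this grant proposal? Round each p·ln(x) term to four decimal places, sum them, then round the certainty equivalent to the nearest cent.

$56,359.16

E[u] = 0.15·ln(196000) + 0.15·ln(188000) + 0.05·ln(44000) + 0.5·ln(43000) + 0.15·ln(13000) = 1.8279 + 1.8216 + 0.5346 + 5.3345 + 1.4209 = 10.9395
CE = e^10.9395 ≈ 56359.16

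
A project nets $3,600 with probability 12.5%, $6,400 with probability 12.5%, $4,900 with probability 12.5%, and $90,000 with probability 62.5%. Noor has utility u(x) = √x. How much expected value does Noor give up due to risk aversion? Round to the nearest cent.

$12,423.44

E[u] = 0.125·√3600 + 0.125·√6400 + 0.125·√4900 + 0.625·√90000 = 0.125·60 + 0.125·80 + 0.125·70 + 0.625·300 = 213.75
CE = (213.75)² = 45689.0625
Risk premium = EV − CE = 58112.5 − 45689.0625 = 12423.4375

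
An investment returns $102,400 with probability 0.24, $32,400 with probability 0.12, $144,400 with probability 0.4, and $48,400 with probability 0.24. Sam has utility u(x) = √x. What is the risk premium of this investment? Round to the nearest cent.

$5,909.76

E[u] = 0.24·√102400 + 0.12·√32400 + 0.4·√144400 + 0.24·√48400 = 0.24·320 + 0.12·180 + 0.4·380 + 0.24·220 = 303.2
CE = (303.2)² = 91930.24
Risk premium = EV − CE = 97840 − 91930.24 = 5909.76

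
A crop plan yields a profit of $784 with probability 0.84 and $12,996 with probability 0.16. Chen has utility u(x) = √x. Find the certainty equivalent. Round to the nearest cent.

$1,743.90

E[u] = 0.84·√784 + 0.16·√12996 = 0.84·28 + 0.16·114 = 41.76
CE = (41.76)² = 1743.8976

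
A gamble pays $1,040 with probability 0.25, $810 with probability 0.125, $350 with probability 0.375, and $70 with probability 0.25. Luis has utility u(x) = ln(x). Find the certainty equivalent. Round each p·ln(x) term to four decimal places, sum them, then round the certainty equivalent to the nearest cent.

E[u] = 0.25·ln(1040) + 0.125·ln(810) + 0.375·ln(350) + 0.25·ln(70) = 1.7367 + 0.8371 + 2.1967 + 1.0621 = 5.8326
CE = e^5.8326 ≈ 341.24

$341.24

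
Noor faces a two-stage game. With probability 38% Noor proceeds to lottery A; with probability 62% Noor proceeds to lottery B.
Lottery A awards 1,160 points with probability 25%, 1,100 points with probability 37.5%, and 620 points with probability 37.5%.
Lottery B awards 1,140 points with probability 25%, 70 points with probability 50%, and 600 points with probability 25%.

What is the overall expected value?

EV(A) = 0.25 × 1160 + 0.375 × 1100 + 0.375 × 620 = 290 + 412.5 + 232.5 = 935
EV(B) = 0.25 × 1140 + 0.5 × 70 + 0.25 × 600 = 285 + 35 + 150 = 470
Overall = 0.38 × 935 + 0.62 × 470 = 355.3 + 291.4 = 646.7

646.7 points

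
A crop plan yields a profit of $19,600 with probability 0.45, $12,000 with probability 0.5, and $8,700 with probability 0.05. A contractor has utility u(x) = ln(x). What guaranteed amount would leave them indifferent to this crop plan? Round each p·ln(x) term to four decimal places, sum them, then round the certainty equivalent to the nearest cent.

E[u] = 0.45·ln(19600) + 0.5·ln(12000) + 0.05·ln(8700) = 4.4475 + 4.6963 + 0.4536 = 9.5974
CE = e^9.5974 ≈ 14726.44

$14,726.44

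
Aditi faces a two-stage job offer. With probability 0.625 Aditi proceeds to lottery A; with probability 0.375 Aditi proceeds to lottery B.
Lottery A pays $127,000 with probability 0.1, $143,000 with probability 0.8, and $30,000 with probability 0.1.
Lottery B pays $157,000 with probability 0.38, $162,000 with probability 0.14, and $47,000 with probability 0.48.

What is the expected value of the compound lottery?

EV(A) = 0.1 × 127000 + 0.8 × 143000 + 0.1 × 30000 = 12700 + 114400 + 3000 = 130100
EV(B) = 0.38 × 157000 + 0.14 × 162000 + 0.48 × 47000 = 59660 + 22680 + 22560 = 104900
Overall = 0.625 × 130100 + 0.375 × 104900 = 81312.5 + 39337.5 = 120650

$120,650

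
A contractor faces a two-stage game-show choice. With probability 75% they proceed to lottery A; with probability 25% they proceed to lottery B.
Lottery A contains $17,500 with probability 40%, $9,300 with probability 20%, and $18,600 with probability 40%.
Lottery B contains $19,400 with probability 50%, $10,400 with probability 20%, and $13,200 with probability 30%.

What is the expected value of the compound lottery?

EV(A) = 0.4 × 17500 + 0.2 × 9300 + 0.4 × 18600 = 7000 + 1860 + 7440 = 16300
EV(B) = 0.5 × 19400 + 0.2 × 10400 + 0.3 × 13200 = 9700 + 2080 + 3960 = 15740
Overall = 0.75 × 16300 + 0.25 × 15740 = 12225 + 3935 = 16160

$16,160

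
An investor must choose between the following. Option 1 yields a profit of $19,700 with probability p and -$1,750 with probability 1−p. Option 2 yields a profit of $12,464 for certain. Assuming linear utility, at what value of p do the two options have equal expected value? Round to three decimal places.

p = 0.663

p·19700 + (1−p)·(-1750) = 12464
21450p − 1750 = 12464
p = (12464 + 1750) / 21450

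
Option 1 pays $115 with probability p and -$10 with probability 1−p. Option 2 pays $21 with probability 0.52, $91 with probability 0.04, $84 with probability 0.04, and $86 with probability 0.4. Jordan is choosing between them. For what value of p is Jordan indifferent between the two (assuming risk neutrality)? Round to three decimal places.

EV(Option 2) = 0.52 × 21 + 0.04 × 91 + 0.04 × 84 + 0.4 × 86 = 10.92 + 3.64 + 3.36 + 34.4 = 52.32
p·115 + (1−p)·(-10) = 52.32
125p − 10 = 52.32
p = (52.32 + 10) / 125

p = 0.499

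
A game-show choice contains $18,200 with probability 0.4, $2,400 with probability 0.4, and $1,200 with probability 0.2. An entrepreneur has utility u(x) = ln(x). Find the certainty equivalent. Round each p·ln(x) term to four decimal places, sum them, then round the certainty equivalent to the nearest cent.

$4,698.51

E[u] = 0.4·ln(18200) + 0.4·ln(2400) + 0.2·ln(1200) = 3.9237 + 3.1133 + 1.4180 = 8.4550
CE = e^8.4550 ≈ 4698.51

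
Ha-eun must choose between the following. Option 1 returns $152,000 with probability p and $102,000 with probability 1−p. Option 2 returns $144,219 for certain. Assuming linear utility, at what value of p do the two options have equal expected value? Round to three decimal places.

p·152000 + (1−p)·102000 = 144219
50000p + 102000 = 144219
p = (144219 − 102000) / 50000

p = 0.844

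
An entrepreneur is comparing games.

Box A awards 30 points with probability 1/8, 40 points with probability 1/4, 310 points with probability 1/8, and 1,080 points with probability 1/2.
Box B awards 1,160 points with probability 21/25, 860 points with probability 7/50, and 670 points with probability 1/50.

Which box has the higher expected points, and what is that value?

Box B (1108.2 points)

Box A = 1/8 × 30 + 1/4 × 40 + 1/8 × 310 + 1/2 × 1080 = 3.75 + 10 + 38.75 + 540 = 592.5
Box B = 21/25 × 1160 + 7/50 × 860 + 1/50 × 670 = 974.4 + 120.4 + 13.4 = 1108.2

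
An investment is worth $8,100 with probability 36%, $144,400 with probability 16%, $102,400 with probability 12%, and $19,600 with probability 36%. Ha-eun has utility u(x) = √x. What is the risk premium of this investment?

$12,240

E[u] = 0.36·√8100 + 0.16·√144400 + 0.12·√102400 + 0.36·√19600 = 0.36·90 + 0.16·380 + 0.12·320 + 0.36·140 = 182
CE = (182)² = 33124
Risk premium = EV − CE = 45364 − 33124 = 12240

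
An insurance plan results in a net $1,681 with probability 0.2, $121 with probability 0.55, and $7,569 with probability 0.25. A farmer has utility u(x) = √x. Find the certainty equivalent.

E[u] = 0.2·√1681 + 0.55·√121 + 0.25·√7569 = 0.2·41 + 0.55·11 + 0.25·87 = 36
CE = (36)² = 1296

$1,296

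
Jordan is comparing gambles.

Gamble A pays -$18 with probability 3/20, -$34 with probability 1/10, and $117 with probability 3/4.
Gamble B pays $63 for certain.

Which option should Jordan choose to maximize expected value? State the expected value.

Gamble A = 3/20 × (-18) + 1/10 × (-34) + 3/4 × 117 = -2.7 − 3.4 + 87.75 = 81.65
Gamble B: 63 (certain)

Gamble A ($81.65)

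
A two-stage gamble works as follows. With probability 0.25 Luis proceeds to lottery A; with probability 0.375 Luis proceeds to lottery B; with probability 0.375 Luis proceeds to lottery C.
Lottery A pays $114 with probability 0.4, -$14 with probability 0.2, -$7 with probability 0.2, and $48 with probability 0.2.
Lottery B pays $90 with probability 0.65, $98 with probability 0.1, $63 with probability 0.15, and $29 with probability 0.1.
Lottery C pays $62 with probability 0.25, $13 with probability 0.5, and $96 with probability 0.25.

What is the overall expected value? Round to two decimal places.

$60.24

EV(A) = 0.4 × 114 + 0.2 × (-14) + 0.2 × (-7) + 0.2 × 48 = 45.6 − 2.8 − 1.4 + 9.6 = 51
EV(B) = 0.65 × 90 + 0.1 × 98 + 0.15 × 63 + 0.1 × 29 = 58.5 + 9.8 + 9.45 + 2.9 = 80.65
EV(C) = 0.25 × 62 + 0.5 × 13 + 0.25 × 96 = 15.5 + 6.5 + 24 = 46
Overall = 0.25 × 51 + 0.375 × 80.65 + 0.375 × 46 = 12.75 + 30.24375 + 17.25 = 60.24375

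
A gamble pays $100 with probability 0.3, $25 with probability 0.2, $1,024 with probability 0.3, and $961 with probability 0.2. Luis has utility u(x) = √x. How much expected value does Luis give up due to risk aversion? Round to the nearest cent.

$142.36

E[u] = 0.3·√100 + 0.2·√25 + 0.3·√1024 + 0.2·√961 = 0.3·10 + 0.2·5 + 0.3·32 + 0.2·31 = 19.8
CE = (19.8)² = 392.04
Risk premium = EV − CE = 534.4 − 392.04 = 142.36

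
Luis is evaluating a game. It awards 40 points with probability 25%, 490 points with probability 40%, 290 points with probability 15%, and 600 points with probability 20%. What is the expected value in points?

EV = 0.25 × 40 + 0.4 × 490 + 0.15 × 290 + 0.2 × 600 = 10 + 196 + 43.5 + 120 = 369.5

369.5 points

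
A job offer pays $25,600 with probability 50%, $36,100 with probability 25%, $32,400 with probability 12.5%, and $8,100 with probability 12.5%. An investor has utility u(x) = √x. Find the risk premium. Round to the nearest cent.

E[u] = 0.5·√25600 + 0.25·√36100 + 0.125·√32400 + 0.125·√8100 = 0.5·160 + 0.25·190 + 0.125·180 + 0.125·90 = 161.25
CE = (161.25)² = 26001.5625
Risk premium = EV − CE = 26887.5 − 26001.5625 = 885.9375

$885.94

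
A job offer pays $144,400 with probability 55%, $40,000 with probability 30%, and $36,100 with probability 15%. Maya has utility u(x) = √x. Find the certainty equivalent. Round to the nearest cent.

E[u] = 0.55·√144400 + 0.3·√40000 + 0.15·√36100 = 0.55·380 + 0.3·200 + 0.15·190 = 297.5
CE = (297.5)² = 88506.25

$88,506.25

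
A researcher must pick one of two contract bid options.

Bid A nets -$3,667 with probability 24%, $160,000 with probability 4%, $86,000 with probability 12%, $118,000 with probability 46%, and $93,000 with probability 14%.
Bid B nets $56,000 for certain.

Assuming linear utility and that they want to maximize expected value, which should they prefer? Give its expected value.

Bid A ($83,139.92)

Bid A = 0.24 × (-3667) + 0.04 × 160000 + 0.12 × 86000 + 0.46 × 118000 + 0.14 × 93000 = -880.08 + 6400 + 10320 + 54280 + 13020 = 83139.92
Bid B: 56000 (certain)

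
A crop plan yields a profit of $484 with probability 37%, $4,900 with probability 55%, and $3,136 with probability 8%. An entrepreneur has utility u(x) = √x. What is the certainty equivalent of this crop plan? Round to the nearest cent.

E[u] = 0.37·√484 + 0.55·√4900 + 0.08·√3136 = 0.37·22 + 0.55·70 + 0.08·56 = 51.12
CE = (51.12)² = 2613.2544

$2,613.25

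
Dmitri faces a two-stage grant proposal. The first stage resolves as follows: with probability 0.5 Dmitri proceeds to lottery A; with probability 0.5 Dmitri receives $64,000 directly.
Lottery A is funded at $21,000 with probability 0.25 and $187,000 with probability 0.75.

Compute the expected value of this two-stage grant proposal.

EV(A) = 0.25 × 21000 + 0.75 × 187000 = 5250 + 140250 = 145500
Branch B: 64000 (certain)
Overall = 0.5 × 145500 + 0.5 × 64000 = 72750 + 32000 = 104750

$104,750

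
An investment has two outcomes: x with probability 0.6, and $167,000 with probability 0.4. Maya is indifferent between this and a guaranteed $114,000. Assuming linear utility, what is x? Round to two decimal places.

x = $78,666.67

0.6·x + 0.4·167000 = 114000
0.6·x = 114000 − 66800 = 47200
x = 47200 / 0.6 = 78666.6667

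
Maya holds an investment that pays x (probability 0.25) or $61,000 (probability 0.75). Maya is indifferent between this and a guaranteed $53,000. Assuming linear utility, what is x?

x = $29,000

0.25·x + 0.75·61000 = 53000
0.25·x = 53000 − 45750 = 7250
x = 7250 / 0.25 = 29000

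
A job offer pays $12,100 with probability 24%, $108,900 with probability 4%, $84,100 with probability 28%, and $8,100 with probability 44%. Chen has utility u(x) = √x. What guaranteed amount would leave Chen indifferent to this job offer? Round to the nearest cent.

E[u] = 0.24·√12100 + 0.04·√108900 + 0.28·√84100 + 0.44·√8100 = 0.24·110 + 0.04·330 + 0.28·290 + 0.44·90 = 160.4
CE = (160.4)² = 25728.16

$25,728.16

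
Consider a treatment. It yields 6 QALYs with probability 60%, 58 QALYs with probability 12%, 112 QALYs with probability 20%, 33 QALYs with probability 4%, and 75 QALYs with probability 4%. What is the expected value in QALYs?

EV = 0.6 × 6 + 0.12 × 58 + 0.2 × 112 + 0.04 × 33 + 0.04 × 75 = 3.6 + 6.96 + 22.4 + 1.32 + 3 = 37.28

37.28 QALYs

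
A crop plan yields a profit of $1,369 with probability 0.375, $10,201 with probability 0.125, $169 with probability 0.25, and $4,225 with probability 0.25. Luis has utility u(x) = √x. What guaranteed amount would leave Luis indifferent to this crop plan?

E[u] = 0.375·√1369 + 0.125·√10201 + 0.25·√169 + 0.25·√4225 = 0.375·37 + 0.125·101 + 0.25·13 + 0.25·65 = 46
CE = (46)² = 2116

$2,116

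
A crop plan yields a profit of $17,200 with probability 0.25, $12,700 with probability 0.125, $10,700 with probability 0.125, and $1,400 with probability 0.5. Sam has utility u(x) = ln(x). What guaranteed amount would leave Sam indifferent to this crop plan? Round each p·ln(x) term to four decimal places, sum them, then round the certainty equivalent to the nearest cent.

$4,452.41

E[u] = 0.25·ln(17200) + 0.125·ln(12700) + 0.125·ln(10700) + 0.5·ln(1400) = 2.4382 + 1.1812 + 1.1597 + 3.6221 = 8.4012
CE = e^8.4012 ≈ 4452.41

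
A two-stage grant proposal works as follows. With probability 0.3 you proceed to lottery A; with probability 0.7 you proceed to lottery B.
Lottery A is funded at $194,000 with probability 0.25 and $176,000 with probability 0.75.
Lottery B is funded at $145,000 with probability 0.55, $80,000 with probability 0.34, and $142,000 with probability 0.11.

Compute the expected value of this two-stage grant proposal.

$139,949

EV(A) = 0.25 × 194000 + 0.75 × 176000 = 48500 + 132000 = 180500
EV(B) = 0.55 × 145000 + 0.34 × 80000 + 0.11 × 142000 = 79750 + 27200 + 15620 = 122570
Overall = 0.3 × 180500 + 0.7 × 122570 = 54150 + 85799 = 139949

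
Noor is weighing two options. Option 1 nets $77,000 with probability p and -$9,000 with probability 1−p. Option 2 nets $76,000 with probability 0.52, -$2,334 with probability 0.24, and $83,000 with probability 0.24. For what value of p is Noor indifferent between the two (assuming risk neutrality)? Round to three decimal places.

p = 0.789

EV(Option 2) = 0.52 × 76000 + 0.24 × (-2334) + 0.24 × 83000 = 39520 − 560.16 + 19920 = 58879.84
p·77000 + (1−p)·(-9000) = 58879.84
86000p − 9000 = 58879.84
p = (58879.84 + 9000) / 86000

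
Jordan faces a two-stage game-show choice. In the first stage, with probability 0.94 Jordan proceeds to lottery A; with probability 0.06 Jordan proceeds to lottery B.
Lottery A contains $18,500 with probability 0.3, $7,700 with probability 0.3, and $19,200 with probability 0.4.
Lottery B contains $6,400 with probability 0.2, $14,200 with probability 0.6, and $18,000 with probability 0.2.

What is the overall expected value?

EV(A) = 0.3 × 18500 + 0.3 × 7700 + 0.4 × 19200 = 5550 + 2310 + 7680 = 15540
EV(B) = 0.2 × 6400 + 0.6 × 14200 + 0.2 × 18000 = 1280 + 8520 + 3600 = 13400
Overall = 0.94 × 15540 + 0.06 × 13400 = 14607.6 + 804 = 15411.6

$15,411.60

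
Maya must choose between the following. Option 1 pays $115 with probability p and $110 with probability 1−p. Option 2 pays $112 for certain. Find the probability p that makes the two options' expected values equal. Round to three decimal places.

p = 0.400

p·115 + (1−p)·110 = 112
5p + 110 = 112
p = (112 − 110) / 5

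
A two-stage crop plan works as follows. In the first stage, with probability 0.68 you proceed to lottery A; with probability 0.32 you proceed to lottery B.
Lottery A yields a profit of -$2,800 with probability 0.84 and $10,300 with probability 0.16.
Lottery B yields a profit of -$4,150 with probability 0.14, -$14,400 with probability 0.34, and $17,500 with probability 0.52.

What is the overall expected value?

EV(A) = 0.84 × (-2800) + 0.16 × 10300 = -2352 + 1648 = -704
EV(B) = 0.14 × (-4150) + 0.34 × (-14400) + 0.52 × 17500 = -581 − 4896 + 9100 = 3623
Overall = 0.68 × (-704) + 0.32 × 3623 = -478.72 + 1159.36 = 680.64

$680.64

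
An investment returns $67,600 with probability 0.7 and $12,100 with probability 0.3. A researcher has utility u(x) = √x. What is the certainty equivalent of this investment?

$46,225

E[u] = 0.7·√67600 + 0.3·√12100 = 0.7·260 + 0.3·110 = 215
CE = (215)² = 46225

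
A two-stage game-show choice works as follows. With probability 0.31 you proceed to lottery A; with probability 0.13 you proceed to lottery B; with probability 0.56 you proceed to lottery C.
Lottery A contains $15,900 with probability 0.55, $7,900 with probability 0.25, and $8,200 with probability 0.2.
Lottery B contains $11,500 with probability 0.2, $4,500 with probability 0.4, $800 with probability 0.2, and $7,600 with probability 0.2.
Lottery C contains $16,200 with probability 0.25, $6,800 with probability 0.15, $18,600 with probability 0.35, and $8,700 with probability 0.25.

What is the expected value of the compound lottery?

EV(A) = 0.55 × 15900 + 0.25 × 7900 + 0.2 × 8200 = 8745 + 1975 + 1640 = 12360
EV(B) = 0.2 × 11500 + 0.4 × 4500 + 0.2 × 800 + 0.2 × 7600 = 2300 + 1800 + 160 + 1520 = 5780
EV(C) = 0.25 × 16200 + 0.15 × 6800 + 0.35 × 18600 + 0.25 × 8700 = 4050 + 1020 + 6510 + 2175 = 13755
Overall = 0.31 × 12360 + 0.13 × 5780 + 0.56 × 13755 = 3831.6 + 751.4 + 7702.8 = 12285.8

$12,285.80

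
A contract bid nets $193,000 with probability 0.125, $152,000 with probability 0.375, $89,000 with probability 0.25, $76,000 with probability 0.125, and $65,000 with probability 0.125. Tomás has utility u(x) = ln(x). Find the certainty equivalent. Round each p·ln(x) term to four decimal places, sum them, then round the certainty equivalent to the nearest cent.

E[u] = 0.125·ln(193000) + 0.375·ln(152000) + 0.25·ln(89000) + 0.125·ln(76000) + 0.125·ln(65000) = 1.5213 + 4.4744 + 2.8491 + 1.4048 + 1.3853 = 11.6349
CE = e^11.6349 ≈ 112972.53

$112,972.53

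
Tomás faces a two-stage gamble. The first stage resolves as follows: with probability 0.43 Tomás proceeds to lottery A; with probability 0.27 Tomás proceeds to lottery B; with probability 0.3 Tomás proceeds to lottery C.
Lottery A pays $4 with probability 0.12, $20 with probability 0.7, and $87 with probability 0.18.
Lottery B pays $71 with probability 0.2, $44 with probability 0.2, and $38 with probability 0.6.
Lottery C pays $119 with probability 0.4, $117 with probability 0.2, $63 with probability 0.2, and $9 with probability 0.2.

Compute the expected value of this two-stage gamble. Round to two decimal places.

$50.95

EV(A) = 0.12 × 4 + 0.7 × 20 + 0.18 × 87 = 0.48 + 14 + 15.66 = 30.14
EV(B) = 0.2 × 71 + 0.2 × 44 + 0.6 × 38 = 14.2 + 8.8 + 22.8 = 45.8
EV(C) = 0.4 × 119 + 0.2 × 117 + 0.2 × 63 + 0.2 × 9 = 47.6 + 23.4 + 12.6 + 1.8 = 85.4
Overall = 0.43 × 30.14 + 0.27 × 45.8 + 0.3 × 85.4 = 12.9602 + 12.366 + 25.62 = 50.9462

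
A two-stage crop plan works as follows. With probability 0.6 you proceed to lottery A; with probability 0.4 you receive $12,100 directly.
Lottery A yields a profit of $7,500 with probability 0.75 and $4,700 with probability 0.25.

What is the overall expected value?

$8,920

EV(A) = 0.75 × 7500 + 0.25 × 4700 = 5625 + 1175 = 6800
Branch B: 12100 (certain)
Overall = 0.6 × 6800 + 0.4 × 12100 = 4080 + 4840 = 8920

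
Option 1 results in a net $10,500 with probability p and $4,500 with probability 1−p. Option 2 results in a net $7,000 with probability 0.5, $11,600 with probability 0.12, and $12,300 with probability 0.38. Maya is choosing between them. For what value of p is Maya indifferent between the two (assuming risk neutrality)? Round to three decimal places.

EV(Option 2) = 0.5 × 7000 + 0.12 × 11600 + 0.38 × 12300 = 3500 + 1392 + 4674 = 9566
p·10500 + (1−p)·4500 = 9566
6000p + 4500 = 9566
p = (9566 − 4500) / 6000

p = 0.844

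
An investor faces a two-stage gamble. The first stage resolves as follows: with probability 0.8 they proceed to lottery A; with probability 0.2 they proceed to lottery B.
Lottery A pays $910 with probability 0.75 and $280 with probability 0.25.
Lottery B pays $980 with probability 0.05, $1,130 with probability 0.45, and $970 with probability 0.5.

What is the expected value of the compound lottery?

$810.50

EV(A) = 0.75 × 910 + 0.25 × 280 = 682.5 + 70 = 752.5
EV(B) = 0.05 × 980 + 0.45 × 1130 + 0.5 × 970 = 49 + 508.5 + 485 = 1042.5
Overall = 0.8 × 752.5 + 0.2 × 1042.5 = 602 + 208.5 = 810.5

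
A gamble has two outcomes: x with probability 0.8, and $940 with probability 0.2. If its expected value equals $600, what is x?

0.8·x + 0.2·940 = 600
0.8·x = 600 − 188 = 412
x = 412 / 0.8 = 515

x = $515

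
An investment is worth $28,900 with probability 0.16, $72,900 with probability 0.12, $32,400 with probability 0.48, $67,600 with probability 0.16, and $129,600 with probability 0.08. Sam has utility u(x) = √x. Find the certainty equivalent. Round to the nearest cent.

$46,828.96

E[u] = 0.16·√28900 + 0.12·√72900 + 0.48·√32400 + 0.16·√67600 + 0.08·√129600 = 0.16·170 + 0.12·270 + 0.48·180 + 0.16·260 + 0.08·360 = 216.4
CE = (216.4)² = 46828.96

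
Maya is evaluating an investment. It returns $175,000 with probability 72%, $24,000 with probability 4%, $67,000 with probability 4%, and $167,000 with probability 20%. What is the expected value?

$163,040

EV = 0.72 × 175000 + 0.04 × 24000 + 0.04 × 67000 + 0.2 × 167000 = 126000 + 960 + 2680 + 33400 = 163040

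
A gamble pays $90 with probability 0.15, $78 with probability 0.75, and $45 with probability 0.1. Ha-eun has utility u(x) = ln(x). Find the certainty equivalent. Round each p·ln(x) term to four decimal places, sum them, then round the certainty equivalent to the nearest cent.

E[u] = 0.15·ln(90) + 0.75·ln(78) + 0.1·ln(45) = 0.6750 + 3.2675 + 0.3807 = 4.3232
CE = e^4.3232 ≈ 75.43

$75.43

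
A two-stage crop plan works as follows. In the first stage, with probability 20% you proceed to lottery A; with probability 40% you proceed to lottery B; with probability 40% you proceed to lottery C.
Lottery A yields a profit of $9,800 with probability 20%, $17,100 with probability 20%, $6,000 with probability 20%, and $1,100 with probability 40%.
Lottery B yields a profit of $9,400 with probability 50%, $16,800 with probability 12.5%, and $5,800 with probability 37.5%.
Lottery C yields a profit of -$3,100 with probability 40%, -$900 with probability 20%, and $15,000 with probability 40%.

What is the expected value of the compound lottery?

EV(A) = 0.2 × 9800 + 0.2 × 17100 + 0.2 × 6000 + 0.4 × 1100 = 1960 + 3420 + 1200 + 440 = 7020
EV(B) = 0.5 × 9400 + 0.125 × 16800 + 0.375 × 5800 = 4700 + 2100 + 2175 = 8975
EV(C) = 0.4 × (-3100) + 0.2 × (-900) + 0.4 × 15000 = -1240 − 180 + 6000 = 4580
Overall = 0.2 × 7020 + 0.4 × 8975 + 0.4 × 4580 = 1404 + 3590 + 1832 = 6826

$6,826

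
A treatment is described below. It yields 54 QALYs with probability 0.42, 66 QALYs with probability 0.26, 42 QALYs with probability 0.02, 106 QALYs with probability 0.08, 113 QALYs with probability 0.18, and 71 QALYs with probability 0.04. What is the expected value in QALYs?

EV = 0.42 × 54 + 0.26 × 66 + 0.02 × 42 + 0.08 × 106 + 0.18 × 113 + 0.04 × 71 = 22.68 + 17.16 + 0.84 + 8.48 + 20.34 + 2.84 = 72.34

72.34 QALYs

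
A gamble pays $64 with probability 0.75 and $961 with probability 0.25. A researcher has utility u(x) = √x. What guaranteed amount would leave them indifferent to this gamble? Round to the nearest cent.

$189.06

E[u] = 0.75·√64 + 0.25·√961 = 0.75·8 + 0.25·31 = 13.75
CE = (13.75)² = 189.0625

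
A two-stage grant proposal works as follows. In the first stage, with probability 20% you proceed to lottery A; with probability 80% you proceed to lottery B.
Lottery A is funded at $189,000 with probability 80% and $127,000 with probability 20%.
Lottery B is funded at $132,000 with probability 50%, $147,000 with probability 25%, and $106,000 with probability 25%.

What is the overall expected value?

EV(A) = 0.8 × 189000 + 0.2 × 127000 = 151200 + 25400 = 176600
EV(B) = 0.5 × 132000 + 0.25 × 147000 + 0.25 × 106000 = 66000 + 36750 + 26500 = 129250
Overall = 0.2 × 176600 + 0.8 × 129250 = 35320 + 103400 = 138720

$138,720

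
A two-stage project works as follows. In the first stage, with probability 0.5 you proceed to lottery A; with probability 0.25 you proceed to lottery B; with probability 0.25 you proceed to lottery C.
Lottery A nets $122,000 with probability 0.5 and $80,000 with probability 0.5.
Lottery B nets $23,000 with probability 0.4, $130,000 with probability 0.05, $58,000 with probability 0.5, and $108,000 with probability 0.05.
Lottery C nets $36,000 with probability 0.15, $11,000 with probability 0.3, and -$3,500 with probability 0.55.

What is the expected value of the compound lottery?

$64,718.75

EV(A) = 0.5 × 122000 + 0.5 × 80000 = 61000 + 40000 = 101000
EV(B) = 0.4 × 23000 + 0.05 × 130000 + 0.5 × 58000 + 0.05 × 108000 = 9200 + 6500 + 29000 + 5400 = 50100
EV(C) = 0.15 × 36000 + 0.3 × 11000 + 0.55 × (-3500) = 5400 + 3300 − 1925 = 6775
Overall = 0.5 × 101000 + 0.25 × 50100 + 0.25 × 6775 = 50500 + 12525 + 1693.75 = 64718.75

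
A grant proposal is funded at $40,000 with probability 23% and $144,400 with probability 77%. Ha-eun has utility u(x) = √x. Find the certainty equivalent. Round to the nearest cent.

$114,649.96

E[u] = 0.23·√40000 + 0.77·√144400 = 0.23·200 + 0.77·380 = 338.6
CE = (338.6)² = 114649.96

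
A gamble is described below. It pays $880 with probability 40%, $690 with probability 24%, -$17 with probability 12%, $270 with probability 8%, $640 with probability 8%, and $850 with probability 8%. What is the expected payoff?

EV = 0.4 × 880 + 0.24 × 690 + 0.12 × (-17) + 0.08 × 270 + 0.08 × 640 + 0.08 × 850 = 352 + 165.6 − 2.04 + 21.6 + 51.2 + 68 = 656.36

$656.36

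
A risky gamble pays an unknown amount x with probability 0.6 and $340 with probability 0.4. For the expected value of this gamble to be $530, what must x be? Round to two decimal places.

x = $656.67

0.6·x + 0.4·340 = 530
0.6·x = 530 − 136 = 394
x = 394 / 0.6 = 656.6667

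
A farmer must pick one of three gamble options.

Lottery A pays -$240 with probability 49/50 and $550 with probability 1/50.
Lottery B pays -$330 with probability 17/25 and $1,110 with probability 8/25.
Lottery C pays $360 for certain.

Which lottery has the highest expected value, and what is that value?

Lottery C ($360)

Lottery A = 49/50 × (-240) + 1/50 × 550 = -235.2 + 11 = -224.2
Lottery B = 17/25 × (-330) + 8/25 × 1110 = -224.4 + 355.2 = 130.8
Lottery C: 360 (certain)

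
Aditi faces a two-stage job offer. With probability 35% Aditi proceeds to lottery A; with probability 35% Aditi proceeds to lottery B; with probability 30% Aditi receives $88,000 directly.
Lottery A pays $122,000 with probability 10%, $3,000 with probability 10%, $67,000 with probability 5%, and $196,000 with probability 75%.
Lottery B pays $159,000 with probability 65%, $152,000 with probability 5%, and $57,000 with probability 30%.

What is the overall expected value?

$128,215

EV(A) = 0.1 × 122000 + 0.1 × 3000 + 0.05 × 67000 + 0.75 × 196000 = 12200 + 300 + 3350 + 147000 = 162850
EV(B) = 0.65 × 159000 + 0.05 × 152000 + 0.3 × 57000 = 103350 + 7600 + 17100 = 128050
Branch C: 88000 (certain)
Overall = 0.35 × 162850 + 0.35 × 128050 + 0.3 × 88000 = 56997.5 + 44817.5 + 26400 = 128215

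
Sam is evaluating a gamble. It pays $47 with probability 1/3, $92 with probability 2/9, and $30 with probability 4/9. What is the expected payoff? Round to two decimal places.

$49.44

EV = 1/3 × 47 + 2/9 × 92 + 4/9 × 30 = 15.6667 + 20.4444 + 13.3333 = 49.4444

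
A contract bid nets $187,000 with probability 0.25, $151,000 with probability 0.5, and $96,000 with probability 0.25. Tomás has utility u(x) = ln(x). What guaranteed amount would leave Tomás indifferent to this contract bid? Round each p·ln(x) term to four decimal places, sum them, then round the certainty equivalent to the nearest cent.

$142,229.89

E[u] = 0.25·ln(187000) + 0.5·ln(151000) + 0.25·ln(96000) = 3.0347 + 5.9625 + 2.8680 = 11.8652
CE = e^11.8652 ≈ 142229.89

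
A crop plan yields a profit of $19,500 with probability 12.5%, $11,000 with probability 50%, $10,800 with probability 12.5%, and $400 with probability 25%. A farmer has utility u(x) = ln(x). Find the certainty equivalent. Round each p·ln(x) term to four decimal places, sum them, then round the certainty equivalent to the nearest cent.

$5,148.19

E[u] = 0.125·ln(19500) + 0.5·ln(11000) + 0.125·ln(10800) + 0.25·ln(400) = 1.2348 + 4.6528 + 1.1609 + 1.4979 = 8.5464
CE = e^8.5464 ≈ 5148.19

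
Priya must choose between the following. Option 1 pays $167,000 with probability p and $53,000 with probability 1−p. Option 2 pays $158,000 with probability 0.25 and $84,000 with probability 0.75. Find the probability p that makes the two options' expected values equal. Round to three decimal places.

p = 0.434

EV(Option 2) = 0.25 × 158000 + 0.75 × 84000 = 39500 + 63000 = 102500
p·167000 + (1−p)·53000 = 102500
114000p + 53000 = 102500
p = (102500 − 53000) / 114000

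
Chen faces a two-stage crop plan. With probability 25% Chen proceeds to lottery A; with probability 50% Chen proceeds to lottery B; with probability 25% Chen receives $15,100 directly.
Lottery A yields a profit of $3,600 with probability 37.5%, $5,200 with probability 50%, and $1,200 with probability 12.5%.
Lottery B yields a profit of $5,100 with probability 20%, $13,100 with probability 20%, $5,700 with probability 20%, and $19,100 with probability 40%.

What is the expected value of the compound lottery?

$11,010

EV(A) = 0.375 × 3600 + 0.5 × 5200 + 0.125 × 1200 = 1350 + 2600 + 150 = 4100
EV(B) = 0.2 × 5100 + 0.2 × 13100 + 0.2 × 5700 + 0.4 × 19100 = 1020 + 2620 + 1140 + 7640 = 12420
Branch C: 15100 (certain)
Overall = 0.25 × 4100 + 0.5 × 12420 + 0.25 × 15100 = 1025 + 6210 + 3775 = 11010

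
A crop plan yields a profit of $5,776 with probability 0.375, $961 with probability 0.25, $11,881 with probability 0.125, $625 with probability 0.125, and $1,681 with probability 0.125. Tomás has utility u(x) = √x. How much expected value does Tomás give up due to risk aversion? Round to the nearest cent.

$801.11

E[u] = 0.375·√5776 + 0.25·√961 + 0.125·√11881 + 0.125·√625 + 0.125·√1681 = 0.375·76 + 0.25·31 + 0.125·109 + 0.125·25 + 0.125·41 = 58.125
CE = (58.125)² = 3378.515625
Risk premium = EV − CE = 4179.625 − 3378.515625 = 801.109375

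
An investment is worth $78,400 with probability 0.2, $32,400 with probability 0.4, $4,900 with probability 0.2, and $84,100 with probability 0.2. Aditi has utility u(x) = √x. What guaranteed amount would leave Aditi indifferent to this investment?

E[u] = 0.2·√78400 + 0.4·√32400 + 0.2·√4900 + 0.2·√84100 = 0.2·280 + 0.4·180 + 0.2·70 + 0.2·290 = 200
CE = (200)² = 40000

$40,000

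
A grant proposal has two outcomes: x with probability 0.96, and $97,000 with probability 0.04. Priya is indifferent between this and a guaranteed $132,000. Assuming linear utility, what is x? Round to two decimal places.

0.96·x + 0.04·97000 = 132000
0.96·x = 132000 − 3880 = 128120
x = 128120 / 0.96 = 133458.3333

x = $133,458.33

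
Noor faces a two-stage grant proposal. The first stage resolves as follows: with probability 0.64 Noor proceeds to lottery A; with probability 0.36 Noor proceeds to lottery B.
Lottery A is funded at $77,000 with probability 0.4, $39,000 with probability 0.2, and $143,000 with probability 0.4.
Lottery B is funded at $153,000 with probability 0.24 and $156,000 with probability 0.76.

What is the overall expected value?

$117,212.80

EV(A) = 0.4 × 77000 + 0.2 × 39000 + 0.4 × 143000 = 30800 + 7800 + 57200 = 95800
EV(B) = 0.24 × 153000 + 0.76 × 156000 = 36720 + 118560 = 155280
Overall = 0.64 × 95800 + 0.36 × 155280 = 61312 + 55900.8 = 117212.8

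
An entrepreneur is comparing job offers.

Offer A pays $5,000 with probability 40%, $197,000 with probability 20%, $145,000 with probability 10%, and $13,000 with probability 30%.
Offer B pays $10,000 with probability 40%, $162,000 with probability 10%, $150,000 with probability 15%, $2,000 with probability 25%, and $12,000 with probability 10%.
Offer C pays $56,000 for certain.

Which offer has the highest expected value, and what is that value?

Offer A = 0.4 × 5000 + 0.2 × 197000 + 0.1 × 145000 + 0.3 × 13000 = 2000 + 39400 + 14500 + 3900 = 59800
Offer B = 0.4 × 10000 + 0.1 × 162000 + 0.15 × 150000 + 0.25 × 2000 + 0.1 × 12000 = 4000 + 16200 + 22500 + 500 + 1200 = 44400
Offer C: 56000 (certain)

Offer A ($59,800)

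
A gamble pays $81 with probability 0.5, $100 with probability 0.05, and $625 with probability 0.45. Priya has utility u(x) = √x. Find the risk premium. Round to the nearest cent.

$62.69

E[u] = 0.5·√81 + 0.05·√100 + 0.45·√625 = 0.5·9 + 0.05·10 + 0.45·25 = 16.25
CE = (16.25)² = 264.0625
Risk premium = EV − CE = 326.75 − 264.0625 = 62.6875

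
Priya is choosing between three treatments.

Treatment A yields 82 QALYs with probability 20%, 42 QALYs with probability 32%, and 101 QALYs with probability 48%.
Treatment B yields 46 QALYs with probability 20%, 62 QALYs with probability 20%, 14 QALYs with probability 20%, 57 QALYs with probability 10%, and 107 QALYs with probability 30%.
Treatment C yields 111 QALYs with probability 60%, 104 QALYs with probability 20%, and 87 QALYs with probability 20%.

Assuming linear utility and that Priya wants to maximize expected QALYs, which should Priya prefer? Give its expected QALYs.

Treatment A = 0.2 × 82 + 0.32 × 42 + 0.48 × 101 = 16.4 + 13.44 + 48.48 = 78.32
Treatment B = 0.2 × 46 + 0.2 × 62 + 0.2 × 14 + 0.1 × 57 + 0.3 × 107 = 9.2 + 12.4 + 2.8 + 5.7 + 32.1 = 62.2
Treatment C = 0.6 × 111 + 0.2 × 104 + 0.2 × 87 = 66.6 + 20.8 + 17.4 = 104.8

Treatment C (104.8 QALYs)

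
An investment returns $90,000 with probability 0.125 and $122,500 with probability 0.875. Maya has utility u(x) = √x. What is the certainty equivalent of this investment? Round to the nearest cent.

E[u] = 0.125·√90000 + 0.875·√122500 = 0.125·300 + 0.875·350 = 343.75
CE = (343.75)² = 118164.0625

$118,164.06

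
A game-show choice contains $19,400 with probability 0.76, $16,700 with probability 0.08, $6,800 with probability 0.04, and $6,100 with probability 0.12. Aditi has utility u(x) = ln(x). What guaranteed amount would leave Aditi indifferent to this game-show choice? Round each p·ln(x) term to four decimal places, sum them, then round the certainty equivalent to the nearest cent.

E[u] = 0.76·ln(19400) + 0.08·ln(16700) + 0.04·ln(6800) + 0.12·ln(6100) = 7.5035 + 0.7779 + 0.3530 + 1.0459 = 9.6803
CE = e^9.6803 ≈ 15999.30

$15,999.30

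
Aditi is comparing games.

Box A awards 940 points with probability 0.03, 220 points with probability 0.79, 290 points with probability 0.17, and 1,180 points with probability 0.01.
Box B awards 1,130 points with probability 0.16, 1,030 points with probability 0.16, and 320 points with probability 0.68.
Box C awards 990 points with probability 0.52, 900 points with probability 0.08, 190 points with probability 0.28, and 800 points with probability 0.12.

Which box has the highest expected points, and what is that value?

Box C (736 points)

Box A = 0.03 × 940 + 0.79 × 220 + 0.17 × 290 + 0.01 × 1180 = 28.2 + 173.8 + 49.3 + 11.8 = 263.1
Box B = 0.16 × 1130 + 0.16 × 1030 + 0.68 × 320 = 180.8 + 164.8 + 217.6 = 563.2
Box C = 0.52 × 990 + 0.08 × 900 + 0.28 × 190 + 0.12 × 800 = 514.8 + 72 + 53.2 + 96 = 736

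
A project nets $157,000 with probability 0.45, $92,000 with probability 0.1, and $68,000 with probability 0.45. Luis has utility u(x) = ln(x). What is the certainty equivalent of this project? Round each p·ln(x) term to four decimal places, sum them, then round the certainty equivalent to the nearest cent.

$102,140.03

E[u] = 0.45·ln(157000) + 0.1·ln(92000) + 0.45·ln(68000) = 5.3838 + 1.1430 + 5.0073 = 11.5341
CE = e^11.5341 ≈ 102140.03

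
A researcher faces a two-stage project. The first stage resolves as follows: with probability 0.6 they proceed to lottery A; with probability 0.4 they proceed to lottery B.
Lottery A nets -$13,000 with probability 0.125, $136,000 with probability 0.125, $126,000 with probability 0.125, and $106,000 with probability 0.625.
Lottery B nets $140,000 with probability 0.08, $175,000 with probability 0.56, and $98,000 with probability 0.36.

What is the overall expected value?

EV(A) = 0.125 × (-13000) + 0.125 × 136000 + 0.125 × 126000 + 0.625 × 106000 = -1625 + 17000 + 15750 + 66250 = 97375
EV(B) = 0.08 × 140000 + 0.56 × 175000 + 0.36 × 98000 = 11200 + 98000 + 35280 = 144480
Overall = 0.6 × 97375 + 0.4 × 144480 = 58425 + 57792 = 116217

$116,217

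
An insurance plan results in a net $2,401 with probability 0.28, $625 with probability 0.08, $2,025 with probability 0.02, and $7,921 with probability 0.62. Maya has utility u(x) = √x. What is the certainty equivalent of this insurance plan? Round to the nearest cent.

E[u] = 0.28·√2401 + 0.08·√625 + 0.02·√2025 + 0.62·√7921 = 0.28·49 + 0.08·25 + 0.02·45 + 0.62·89 = 71.8
CE = (71.8)² = 5155.24

$5,155.24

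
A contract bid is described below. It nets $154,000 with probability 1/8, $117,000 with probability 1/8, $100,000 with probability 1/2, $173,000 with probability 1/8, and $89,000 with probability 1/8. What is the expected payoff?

EV = 1/8 × 154000 + 1/8 × 117000 + 1/2 × 100000 + 1/8 × 173000 + 1/8 × 89000 = 19250 + 14625 + 50000 + 21625 + 11125 = 116625

$116,625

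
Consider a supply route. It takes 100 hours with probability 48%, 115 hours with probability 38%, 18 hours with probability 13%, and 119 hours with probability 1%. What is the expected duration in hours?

95.23 hours

EV = 0.48 × 100 + 0.38 × 115 + 0.13 × 18 + 0.01 × 119 = 48 + 43.7 + 2.34 + 1.19 = 95.23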